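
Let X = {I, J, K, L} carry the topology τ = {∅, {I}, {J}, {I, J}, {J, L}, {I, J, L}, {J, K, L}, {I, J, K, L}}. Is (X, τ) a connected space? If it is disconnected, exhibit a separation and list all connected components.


(X, τ) is disconnected; components = [{I}, {J, K, L}].

Find clopen sets (U ∈ τ with X ∖ U ∈ τ):
  U = ∅, X ∖ U = {I, J, K, L} — both open, so U is clopen.
  U = {I}, X ∖ U = {J, K, L} — both open, so U is clopen.
  U = {J, K, L}, X ∖ U = {I} — both open, so U is clopen.
  U = {I, J, K, L}, X ∖ U = ∅ — both open, so U is clopen.
Nontrivial clopen(s) exist: e.g. {J, K, L}. So (X, τ) is disconnected.
Compute connected components by grouping points that agree on all clopens:
  component: {I}
  component: {J, K, L}


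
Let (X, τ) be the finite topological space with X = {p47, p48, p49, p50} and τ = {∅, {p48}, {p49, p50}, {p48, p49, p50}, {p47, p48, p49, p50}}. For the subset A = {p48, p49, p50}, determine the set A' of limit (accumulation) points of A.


A' = {p47, p49, p50}

For each x ∈ X, list the open sets U ∈ τ with x ∈ U, then check whether U ∩ (A ∖ {x}) ≠ ∅ for every such U.
  x = p47: opens ∋ x are {p47, p48, p49, p50}; each meets A ∖ {p47}, so x IS a limit point.
  x = p48: open {p48} ∋ x has {p48} ∩ (A ∖ {p48}) = ∅, so x is NOT a limit point.
  x = p49: opens ∋ x are {p49, p50}, {p48, p49, p50}, {p47, p48, p49, p50}; each meets A ∖ {p49}, so x IS a limit point.
  x = p50: opens ∋ x are {p49, p50}, {p48, p49, p50}, {p47, p48, p49, p50}; each meets A ∖ {p50}, so x IS a limit point.
Collecting: A' = {p47, p49, p50}.


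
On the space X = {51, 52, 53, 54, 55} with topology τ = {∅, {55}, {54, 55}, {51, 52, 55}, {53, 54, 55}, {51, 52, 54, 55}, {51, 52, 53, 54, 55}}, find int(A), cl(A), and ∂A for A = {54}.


int(A) = ∅, cl(A) = {53, 54}, ∂A = {53, 54}.

Closed sets in (X, τ) are complements of opens:
  closed(X, τ) = {∅, {53}, {51, 52}, {53, 54}, {51, 52, 53}, {51, 52, 53, 54}, {51, 52, 53, 54, 55}}.
int(A) = ⋃ {U ∈ τ : U ⊆ A}. Opens contained in A: ∅.
Taking the union of these: int(A) = ∅.
cl(A) = ⋂ {C closed : A ⊆ C}. Closed sets containing A: {53, 54}, {51, 52, 53, 54}, {51, 52, 53, 54, 55}.
Intersecting these: cl(A) = {53, 54}.
∂A = cl(A) ∖ int(A) = {53, 54} ∖ ∅ = {53, 54}.


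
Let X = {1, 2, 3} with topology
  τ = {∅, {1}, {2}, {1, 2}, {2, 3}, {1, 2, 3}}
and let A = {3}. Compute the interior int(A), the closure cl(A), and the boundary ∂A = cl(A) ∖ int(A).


int(A) = ∅, cl(A) = {3}, ∂A = {3}.

Closed sets in (X, τ) are complements of opens:
  closed(X, τ) = {∅, {1}, {3}, {1, 3}, {2, 3}, {1, 2, 3}}.
int(A) = ⋃ {U ∈ τ : U ⊆ A}. Opens contained in A: ∅.
Taking the union of these: int(A) = ∅.
cl(A) = ⋂ {C closed : A ⊆ C}. Closed sets containing A: {3}, {1, 3}, {2, 3}, {1, 2, 3}.
Intersecting these: cl(A) = {3}.
∂A = cl(A) ∖ int(A) = {3} ∖ ∅ = {3}.


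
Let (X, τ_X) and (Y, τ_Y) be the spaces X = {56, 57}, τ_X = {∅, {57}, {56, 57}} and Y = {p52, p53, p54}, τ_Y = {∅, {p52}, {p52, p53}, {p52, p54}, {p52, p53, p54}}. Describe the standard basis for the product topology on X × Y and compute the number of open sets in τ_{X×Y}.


Basis B = {∅ × ∅, {57} × {p52}, {56, 57} × {p52}, {57} × {p52, p53}, {57} × {p52, p54}, {57} × {p52, p53, p54}, {56, 57} × {p52, p53}, {56, 57} × {p52, p54}, {56, 57} × {p52, p53, p54}}; |τ_{X×Y}| = 14.

Enumerate products U × V with U ∈ τ_X, V ∈ τ_Y (deduplicated):
  ∅ × ∅ = {} (∅)
  {57} × {p52} = {(57,p52)}
  {56, 57} × {p52} = {(56,p52), (57,p52)}
  {57} × {p52, p53} = {(57,p52), (57,p53)}
  {57} × {p52, p54} = {(57,p52), (57,p54)}
  {57} × {p52, p53, p54} = {(57,p52), (57,p53), (57,p54)}
  {56, 57} × {p52, p53} = {(56,p52), (56,p53), (57,p52), (57,p53)}
  {56, 57} × {p52, p54} = {(56,p52), (56,p54), (57,p52), (57,p54)}
  {56, 57} × {p52, p53, p54} = {(56,p52), (56,p53), (56,p54), (57,p52), (57,p53), (57,p54)}
These 9 distinct sets form the basis B.
Close under arbitrary unions to get τ_{X×Y}; counting gives |τ_{X×Y}| = 14.


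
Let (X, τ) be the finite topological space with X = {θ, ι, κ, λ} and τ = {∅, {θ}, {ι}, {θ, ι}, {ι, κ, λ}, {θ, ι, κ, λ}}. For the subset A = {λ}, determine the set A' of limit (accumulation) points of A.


A' = {κ}

For each x ∈ X, list the open sets U ∈ τ with x ∈ U, then check whether U ∩ (A ∖ {x}) ≠ ∅ for every such U.
  x = θ: open {θ} ∋ x has {θ} ∩ (A ∖ {θ}) = ∅, so x is NOT a limit point.
  x = ι: open {ι} ∋ x has {ι} ∩ (A ∖ {ι}) = ∅, so x is NOT a limit point.
  x = κ: opens ∋ x are {ι, κ, λ}, {θ, ι, κ, λ}; each meets A ∖ {κ}, so x IS a limit point.
  x = λ: open {ι, κ, λ} ∋ x has {ι, κ, λ} ∩ (A ∖ {λ}) = ∅, so x is NOT a limit point.
Collecting: A' = {κ}.


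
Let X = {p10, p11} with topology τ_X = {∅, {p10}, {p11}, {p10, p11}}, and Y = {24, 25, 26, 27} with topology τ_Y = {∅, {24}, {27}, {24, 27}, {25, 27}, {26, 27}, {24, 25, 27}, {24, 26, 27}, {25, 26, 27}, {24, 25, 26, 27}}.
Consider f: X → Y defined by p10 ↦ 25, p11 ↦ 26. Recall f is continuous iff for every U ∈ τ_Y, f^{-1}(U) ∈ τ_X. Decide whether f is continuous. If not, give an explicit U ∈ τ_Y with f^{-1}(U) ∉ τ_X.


f IS continuous.

Compute f^{-1}(U) for each U ∈ τ_Y:
  U = ∅: f^{-1}(U) = ∅ ∈ τ_X ✓.
  U = {24}: f^{-1}(U) = ∅ ∈ τ_X ✓.
  U = {27}: f^{-1}(U) = ∅ ∈ τ_X ✓.
  U = {24, 27}: f^{-1}(U) = ∅ ∈ τ_X ✓.
  U = {25, 27}: f^{-1}(U) = {p10} ∈ τ_X ✓.
  U = {26, 27}: f^{-1}(U) = {p11} ∈ τ_X ✓.
  U = {24, 25, 27}: f^{-1}(U) = {p10} ∈ τ_X ✓.
  U = {24, 26, 27}: f^{-1}(U) = {p11} ∈ τ_X ✓.
  U = {25, 26, 27}: f^{-1}(U) = {p10, p11} ∈ τ_X ✓.
  U = {24, 25, 26, 27}: f^{-1}(U) = {p10, p11} ∈ τ_X ✓.
Every preimage lies in τ_X, so f IS continuous.


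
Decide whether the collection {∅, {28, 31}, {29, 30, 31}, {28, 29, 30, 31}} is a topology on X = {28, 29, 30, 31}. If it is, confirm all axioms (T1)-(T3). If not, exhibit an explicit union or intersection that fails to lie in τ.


τ is NOT a topology on X.

Axiom (T1): ∅ ∈ τ? Yes; X ∈ τ? Yes.
Axiom (T2/T3): check pairwise unions and intersections of members of τ.
Counterexample for (T3): {28, 31} ∩ {29, 30, 31} = {31} ∉ τ. Therefore τ is NOT a topology.


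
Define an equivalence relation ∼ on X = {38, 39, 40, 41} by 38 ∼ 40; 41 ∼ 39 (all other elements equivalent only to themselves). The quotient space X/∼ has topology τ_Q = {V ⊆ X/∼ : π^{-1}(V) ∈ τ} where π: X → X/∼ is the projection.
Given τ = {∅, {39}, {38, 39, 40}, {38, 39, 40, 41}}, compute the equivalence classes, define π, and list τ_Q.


X/∼ = {[38=40], [39=41]}; |τ_Q| = 2.

Equivalence classes: [38=40], [39=41].
Quotient map π: X → X/∼ sends 38 ↦ [38=40], 39 ↦ [39=41], 40 ↦ [38=40], 41 ↦ [39=41].
For each subset V ⊆ X/∼, compute π^{-1}(V) ⊆ X and check whether π^{-1}(V) ∈ τ. V is open in τ_Q iff π^{-1}(V) ∈ τ.
  V = {}: π^{-1}(V) = ∅ ∈ τ ✓.
  V = {[38=40]}: π^{-1}(V) = {38, 40} ∉ τ ✗.
  V = {[39=41]}: π^{-1}(V) = {39, 41} ∉ τ ✗.
  V = {[38=40], [39=41]}: π^{-1}(V) = {38, 39, 40, 41} ∈ τ ✓.
Open sets in the quotient: τ_Q = {{}, {[38=40], [39=41]}} (2 elements).


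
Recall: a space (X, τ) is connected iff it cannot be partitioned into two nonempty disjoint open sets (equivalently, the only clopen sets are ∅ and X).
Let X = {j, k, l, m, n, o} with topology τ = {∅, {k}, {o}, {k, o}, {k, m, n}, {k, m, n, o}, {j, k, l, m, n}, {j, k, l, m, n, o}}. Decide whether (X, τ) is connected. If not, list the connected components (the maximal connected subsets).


(X, τ) is disconnected; components = [{o}, {j, k, l, m, n}].

Find clopen sets (U ∈ τ with X ∖ U ∈ τ):
  U = ∅, X ∖ U = {j, k, l, m, n, o} — both open, so U is clopen.
  U = {o}, X ∖ U = {j, k, l, m, n} — both open, so U is clopen.
  U = {j, k, l, m, n}, X ∖ U = {o} — both open, so U is clopen.
  U = {j, k, l, m, n, o}, X ∖ U = ∅ — both open, so U is clopen.
Nontrivial clopen(s) exist: e.g. {j, k, l, m, n}. So (X, τ) is disconnected.
Compute connected components by grouping points that agree on all clopens:
  component: {o}
  component: {j, k, l, m, n}


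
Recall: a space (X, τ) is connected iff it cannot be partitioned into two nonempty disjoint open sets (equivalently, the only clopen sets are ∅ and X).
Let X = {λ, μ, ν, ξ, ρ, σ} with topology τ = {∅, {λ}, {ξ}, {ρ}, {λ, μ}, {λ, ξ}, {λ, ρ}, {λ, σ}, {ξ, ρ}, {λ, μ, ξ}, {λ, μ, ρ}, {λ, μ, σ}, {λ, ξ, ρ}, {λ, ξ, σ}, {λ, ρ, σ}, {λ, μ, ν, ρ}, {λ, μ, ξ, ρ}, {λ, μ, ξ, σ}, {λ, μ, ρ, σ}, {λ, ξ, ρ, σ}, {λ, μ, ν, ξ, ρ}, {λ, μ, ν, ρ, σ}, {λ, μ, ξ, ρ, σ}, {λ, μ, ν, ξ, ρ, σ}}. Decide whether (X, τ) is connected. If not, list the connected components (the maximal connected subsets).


(X, τ) is disconnected; components = [{ξ}, {λ, μ, ν, ρ, σ}].

Find clopen sets (U ∈ τ with X ∖ U ∈ τ):
  U = ∅, X ∖ U = {λ, μ, ν, ξ, ρ, σ} — both open, so U is clopen.
  U = {ξ}, X ∖ U = {λ, μ, ν, ρ, σ} — both open, so U is clopen.
  U = {λ, μ, ν, ρ, σ}, X ∖ U = {ξ} — both open, so U is clopen.
  U = {λ, μ, ν, ξ, ρ, σ}, X ∖ U = ∅ — both open, so U is clopen.
Nontrivial clopen(s) exist: e.g. {λ, μ, ν, ρ, σ}. So (X, τ) is disconnected.
Compute connected components by grouping points that agree on all clopens:
  component: {ξ}
  component: {λ, μ, ν, ρ, σ}


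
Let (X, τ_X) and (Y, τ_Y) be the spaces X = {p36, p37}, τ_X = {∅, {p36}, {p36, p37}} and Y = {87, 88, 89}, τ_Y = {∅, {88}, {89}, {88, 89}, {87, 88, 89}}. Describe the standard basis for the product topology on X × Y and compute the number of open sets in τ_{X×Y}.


Basis B = {∅ × ∅, {p36} × {88}, {p36} × {89}, {p36} × {88, 89}, {p36, p37} × {88}, {p36, p37} × {89}, {p36} × {87, 88, 89}, {p36, p37} × {88, 89}, {p36, p37} × {87, 88, 89}}; |τ_{X×Y}| = 14.

Enumerate products U × V with U ∈ τ_X, V ∈ τ_Y (deduplicated):
  ∅ × ∅ = {} (∅)
  {p36} × {88} = {(p36,88)}
  {p36} × {89} = {(p36,89)}
  {p36} × {88, 89} = {(p36,88), (p36,89)}
  {p36, p37} × {88} = {(p36,88), (p37,88)}
  {p36, p37} × {89} = {(p36,89), (p37,89)}
  {p36} × {87, 88, 89} = {(p36,87), (p36,88), (p36,89)}
  {p36, p37} × {88, 89} = {(p36,88), (p36,89), (p37,88), (p37,89)}
  {p36, p37} × {87, 88, 89} = {(p36,87), (p36,88), (p36,89), (p37,87), (p37,88), (p37,89)}
These 9 distinct sets form the basis B.
Close under arbitrary unions to get τ_{X×Y}; counting gives |τ_{X×Y}| = 14.


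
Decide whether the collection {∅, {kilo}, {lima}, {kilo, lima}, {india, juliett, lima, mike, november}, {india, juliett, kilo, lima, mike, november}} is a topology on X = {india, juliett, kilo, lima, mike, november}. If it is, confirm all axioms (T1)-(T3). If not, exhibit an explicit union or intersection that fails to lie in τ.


τ IS a topology on X.

Axiom (T1): ∅ ∈ τ? Yes; X ∈ τ? Yes.
Axiom (T2/T3): check pairwise unions and intersections of members of τ.
All pairwise intersections and unions checked — each lies in τ. Therefore τ satisfies (T1), (T2), (T3): it IS a topology on X.


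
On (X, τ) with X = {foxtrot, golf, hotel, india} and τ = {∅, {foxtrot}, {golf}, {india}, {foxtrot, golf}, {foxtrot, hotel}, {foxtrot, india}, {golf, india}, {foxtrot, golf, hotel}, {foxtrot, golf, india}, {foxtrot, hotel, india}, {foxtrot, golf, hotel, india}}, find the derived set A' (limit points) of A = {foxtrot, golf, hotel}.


A' = {hotel}

For each x ∈ X, list the open sets U ∈ τ with x ∈ U, then check whether U ∩ (A ∖ {x}) ≠ ∅ for every such U.
  x = foxtrot: open {foxtrot} ∋ x has {foxtrot} ∩ (A ∖ {foxtrot}) = ∅, so x is NOT a limit point.
  x = golf: open {golf} ∋ x has {golf} ∩ (A ∖ {golf}) = ∅, so x is NOT a limit point.
  x = hotel: opens ∋ x are {foxtrot, hotel}, {foxtrot, golf, hotel}, {foxtrot, hotel, india}, {foxtrot, golf, hotel, india}; each meets A ∖ {hotel}, so x IS a limit point.
  x = india: open {india} ∋ x has {india} ∩ (A ∖ {india}) = ∅, so x is NOT a limit point.
Collecting: A' = {hotel}.


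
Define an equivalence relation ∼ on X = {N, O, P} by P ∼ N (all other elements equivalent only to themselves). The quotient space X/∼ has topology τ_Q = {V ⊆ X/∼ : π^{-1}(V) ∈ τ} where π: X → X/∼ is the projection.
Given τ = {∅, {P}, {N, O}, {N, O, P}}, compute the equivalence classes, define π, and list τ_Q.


X/∼ = {[N=P], [O]}; |τ_Q| = 2.

Equivalence classes: [N=P], [O].
Quotient map π: X → X/∼ sends N ↦ [N=P], O ↦ [O], P ↦ [N=P].
For each subset V ⊆ X/∼, compute π^{-1}(V) ⊆ X and check whether π^{-1}(V) ∈ τ. V is open in τ_Q iff π^{-1}(V) ∈ τ.
  V = {}: π^{-1}(V) = ∅ ∈ τ ✓.
  V = {[N=P]}: π^{-1}(V) = {N, P} ∉ τ ✗.
  V = {[O]}: π^{-1}(V) = {O} ∉ τ ✗.
  V = {[N=P], [O]}: π^{-1}(V) = {N, O, P} ∈ τ ✓.
Open sets in the quotient: τ_Q = {{}, {[N=P], [O]}} (2 elements).


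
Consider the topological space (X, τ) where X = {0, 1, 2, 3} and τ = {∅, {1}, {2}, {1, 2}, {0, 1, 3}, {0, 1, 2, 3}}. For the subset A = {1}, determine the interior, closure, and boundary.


int(A) = {1}, cl(A) = {0, 1, 3}, ∂A = {0, 3}.

Closed sets in (X, τ) are complements of opens:
  closed(X, τ) = {∅, {2}, {0, 3}, {0, 1, 3}, {0, 2, 3}, {0, 1, 2, 3}}.
int(A) = ⋃ {U ∈ τ : U ⊆ A}. Opens contained in A: ∅, {1}.
Taking the union of these: int(A) = {1}.
cl(A) = ⋂ {C closed : A ⊆ C}. Closed sets containing A: {0, 1, 3}, {0, 1, 2, 3}.
Intersecting these: cl(A) = {0, 1, 3}.
∂A = cl(A) ∖ int(A) = {0, 1, 3} ∖ {1} = {0, 3}.


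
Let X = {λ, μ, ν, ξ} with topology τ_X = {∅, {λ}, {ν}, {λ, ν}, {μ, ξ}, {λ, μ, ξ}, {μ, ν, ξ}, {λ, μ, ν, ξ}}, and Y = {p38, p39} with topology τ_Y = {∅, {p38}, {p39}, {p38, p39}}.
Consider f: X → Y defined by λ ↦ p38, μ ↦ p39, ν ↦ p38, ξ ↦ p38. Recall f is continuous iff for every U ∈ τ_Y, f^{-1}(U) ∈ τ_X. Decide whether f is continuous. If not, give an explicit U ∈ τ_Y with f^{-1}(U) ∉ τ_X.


f is NOT continuous.

Compute f^{-1}(U) for each U ∈ τ_Y:
  U = ∅: f^{-1}(U) = ∅ ∈ τ_X ✓.
  U = {p38}: f^{-1}(U) = {λ, ν, ξ} ∉ τ_X ✗.
  U = {p39}: f^{-1}(U) = {μ} ∉ τ_X ✗.
  U = {p38, p39}: f^{-1}(U) = {λ, μ, ν, ξ} ∈ τ_X ✓.
Found U = {p38} with f^{-1}(U) = {λ, ν, ξ} not in τ_X. Therefore f is NOT continuous.


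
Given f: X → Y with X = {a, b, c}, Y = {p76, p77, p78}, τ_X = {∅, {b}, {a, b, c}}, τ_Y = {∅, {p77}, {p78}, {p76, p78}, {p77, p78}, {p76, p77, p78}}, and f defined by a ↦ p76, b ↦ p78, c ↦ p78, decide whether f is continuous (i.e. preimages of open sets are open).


f is NOT continuous.

Compute f^{-1}(U) for each U ∈ τ_Y:
  U = ∅: f^{-1}(U) = ∅ ∈ τ_X ✓.
  U = {p77}: f^{-1}(U) = ∅ ∈ τ_X ✓.
  U = {p78}: f^{-1}(U) = {b, c} ∉ τ_X ✗.
  U = {p76, p78}: f^{-1}(U) = {a, b, c} ∈ τ_X ✓.
  U = {p77, p78}: f^{-1}(U) = {b, c} ∉ τ_X ✗.
  U = {p76, p77, p78}: f^{-1}(U) = {a, b, c} ∈ τ_X ✓.
Found U = {p78} with f^{-1}(U) = {b, c} not in τ_X. Therefore f is NOT continuous.


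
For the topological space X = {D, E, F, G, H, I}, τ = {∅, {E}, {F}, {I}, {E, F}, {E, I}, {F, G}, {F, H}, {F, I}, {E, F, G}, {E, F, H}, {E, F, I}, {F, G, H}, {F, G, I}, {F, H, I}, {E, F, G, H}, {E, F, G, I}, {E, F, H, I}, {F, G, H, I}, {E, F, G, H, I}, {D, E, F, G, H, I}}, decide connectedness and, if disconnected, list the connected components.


(X, τ) is connected.

Find clopen sets (U ∈ τ with X ∖ U ∈ τ):
  U = ∅, X ∖ U = {D, E, F, G, H, I} — both open, so U is clopen.
  U = {D, E, F, G, H, I}, X ∖ U = ∅ — both open, so U is clopen.
Only trivial clopens (∅ and X) exist, so (X, τ) is connected.
Compute connected components by grouping points that agree on all clopens:
  component: {D, E, F, G, H, I}


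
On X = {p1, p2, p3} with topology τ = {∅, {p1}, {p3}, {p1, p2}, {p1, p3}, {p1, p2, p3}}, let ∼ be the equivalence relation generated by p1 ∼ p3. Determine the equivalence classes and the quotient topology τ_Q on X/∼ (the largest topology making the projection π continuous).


X/∼ = {[p1=p3], [p2]}; |τ_Q| = 3.

Equivalence classes: [p1=p3], [p2].
Quotient map π: X → X/∼ sends p1 ↦ [p1=p3], p2 ↦ [p2], p3 ↦ [p1=p3].
For each subset V ⊆ X/∼, compute π^{-1}(V) ⊆ X and check whether π^{-1}(V) ∈ τ. V is open in τ_Q iff π^{-1}(V) ∈ τ.
  V = {}: π^{-1}(V) = ∅ ∈ τ ✓.
  V = {[p1=p3]}: π^{-1}(V) = {p1, p3} ∈ τ ✓.
  V = {[p2]}: π^{-1}(V) = {p2} ∉ τ ✗.
  V = {[p1=p3], [p2]}: π^{-1}(V) = {p1, p2, p3} ∈ τ ✓.
Open sets in the quotient: τ_Q = {{}, {[p1=p3]}, {[p1=p3], [p2]}} (3 elements).


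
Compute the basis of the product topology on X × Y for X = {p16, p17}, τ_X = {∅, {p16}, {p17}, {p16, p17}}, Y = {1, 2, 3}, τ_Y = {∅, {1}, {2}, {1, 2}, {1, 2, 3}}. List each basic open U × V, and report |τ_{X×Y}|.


Basis B = {∅ × ∅, {p16} × {1}, {p16} × {2}, {p17} × {1}, {p17} × {2}, {p16} × {1, 2}, {p16, p17} × {1}, {p16, p17} × {2}, {p17} × {1, 2}, {p16} × {1, 2, 3}, {p17} × {1, 2, 3}, {p16, p17} × {1, 2}, {p16, p17} × {1, 2, 3}}; |τ_{X×Y}| = 25.

Enumerate products U × V with U ∈ τ_X, V ∈ τ_Y (deduplicated):
  ∅ × ∅ = {} (∅)
  {p16} × {1} = {(p16,1)}
  {p16} × {2} = {(p16,2)}
  {p17} × {1} = {(p17,1)}
  {p17} × {2} = {(p17,2)}
  {p16} × {1, 2} = {(p16,1), (p16,2)}
  {p16, p17} × {1} = {(p16,1), (p17,1)}
  {p16, p17} × {2} = {(p16,2), (p17,2)}
  {p17} × {1, 2} = {(p17,1), (p17,2)}
  {p16} × {1, 2, 3} = {(p16,1), (p16,2), (p16,3)}
  {p17} × {1, 2, 3} = {(p17,1), (p17,2), (p17,3)}
  {p16, p17} × {1, 2} = {(p16,1), (p16,2), (p17,1), (p17,2)}
  {p16, p17} × {1, 2, 3} = {(p16,1), (p16,2), (p16,3), (p17,1), (p17,2), (p17,3)}
These 13 distinct sets form the basis B.
Close under arbitrary unions to get τ_{X×Y}; counting gives |τ_{X×Y}| = 25.


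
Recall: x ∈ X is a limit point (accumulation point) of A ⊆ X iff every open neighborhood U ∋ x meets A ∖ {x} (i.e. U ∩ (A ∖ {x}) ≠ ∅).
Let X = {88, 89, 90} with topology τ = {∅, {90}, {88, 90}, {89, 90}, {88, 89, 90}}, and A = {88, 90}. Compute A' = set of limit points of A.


A' = {88, 89}

For each x ∈ X, list the open sets U ∈ τ with x ∈ U, then check whether U ∩ (A ∖ {x}) ≠ ∅ for every such U.
  x = 88: opens ∋ x are {88, 90}, {88, 89, 90}; each meets A ∖ {88}, so x IS a limit point.
  x = 89: opens ∋ x are {89, 90}, {88, 89, 90}; each meets A ∖ {89}, so x IS a limit point.
  x = 90: open {90} ∋ x has {90} ∩ (A ∖ {90}) = ∅, so x is NOT a limit point.
Collecting: A' = {88, 89}.


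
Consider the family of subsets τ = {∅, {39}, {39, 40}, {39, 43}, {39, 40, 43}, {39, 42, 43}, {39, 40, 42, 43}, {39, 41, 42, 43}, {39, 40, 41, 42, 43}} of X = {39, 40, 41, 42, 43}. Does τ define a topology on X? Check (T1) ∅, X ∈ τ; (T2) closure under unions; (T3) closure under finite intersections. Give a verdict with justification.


τ IS a topology on X.

Axiom (T1): ∅ ∈ τ? Yes; X ∈ τ? Yes.
Axiom (T2/T3): check pairwise unions and intersections of members of τ.
All pairwise intersections and unions checked — each lies in τ. Therefore τ satisfies (T1), (T2), (T3): it IS a topology on X.


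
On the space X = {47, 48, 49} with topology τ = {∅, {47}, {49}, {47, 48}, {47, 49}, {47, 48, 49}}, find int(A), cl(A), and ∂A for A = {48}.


int(A) = ∅, cl(A) = {48}, ∂A = {48}.

Closed sets in (X, τ) are complements of opens:
  closed(X, τ) = {∅, {48}, {49}, {47, 48}, {48, 49}, {47, 48, 49}}.
int(A) = ⋃ {U ∈ τ : U ⊆ A}. Opens contained in A: ∅.
Taking the union of these: int(A) = ∅.
cl(A) = ⋂ {C closed : A ⊆ C}. Closed sets containing A: {48}, {47, 48}, {48, 49}, {47, 48, 49}.
Intersecting these: cl(A) = {48}.
∂A = cl(A) ∖ int(A) = {48} ∖ ∅ = {48}.


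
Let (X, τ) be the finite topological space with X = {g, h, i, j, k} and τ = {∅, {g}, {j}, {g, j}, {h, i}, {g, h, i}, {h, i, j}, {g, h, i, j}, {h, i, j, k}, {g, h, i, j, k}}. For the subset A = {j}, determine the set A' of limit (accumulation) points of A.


A' = {k}

For each x ∈ X, list the open sets U ∈ τ with x ∈ U, then check whether U ∩ (A ∖ {x}) ≠ ∅ for every such U.
  x = g: open {g} ∋ x has {g} ∩ (A ∖ {g}) = ∅, so x is NOT a limit point.
  x = h: open {h, i} ∋ x has {h, i} ∩ (A ∖ {h}) = ∅, so x is NOT a limit point.
  x = i: open {h, i} ∋ x has {h, i} ∩ (A ∖ {i}) = ∅, so x is NOT a limit point.
  x = j: open {j} ∋ x has {j} ∩ (A ∖ {j}) = ∅, so x is NOT a limit point.
  x = k: opens ∋ x are {h, i, j, k}, {g, h, i, j, k}; each meets A ∖ {k}, so x IS a limit point.
Collecting: A' = {k}.


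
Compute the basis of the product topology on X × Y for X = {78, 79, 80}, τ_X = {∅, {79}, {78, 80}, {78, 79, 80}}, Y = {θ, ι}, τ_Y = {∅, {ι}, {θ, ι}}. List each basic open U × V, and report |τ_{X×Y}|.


Basis B = {∅ × ∅, {79} × {ι}, {78, 80} × {ι}, {79} × {θ, ι}, {78, 79, 80} × {ι}, {78, 80} × {θ, ι}, {78, 79, 80} × {θ, ι}}; |τ_{X×Y}| = 9.

Enumerate products U × V with U ∈ τ_X, V ∈ τ_Y (deduplicated):
  ∅ × ∅ = {} (∅)
  {79} × {ι} = {(79,ι)}
  {78, 80} × {ι} = {(78,ι), (80,ι)}
  {79} × {θ, ι} = {(79,θ), (79,ι)}
  {78, 79, 80} × {ι} = {(78,ι), (79,ι), (80,ι)}
  {78, 80} × {θ, ι} = {(78,θ), (78,ι), (80,θ), (80,ι)}
  {78, 79, 80} × {θ, ι} = {(78,θ), (78,ι), (79,θ), (79,ι), (80,θ), (80,ι)}
These 7 distinct sets form the basis B.
Close under arbitrary unions to get τ_{X×Y}; counting gives |τ_{X×Y}| = 9.


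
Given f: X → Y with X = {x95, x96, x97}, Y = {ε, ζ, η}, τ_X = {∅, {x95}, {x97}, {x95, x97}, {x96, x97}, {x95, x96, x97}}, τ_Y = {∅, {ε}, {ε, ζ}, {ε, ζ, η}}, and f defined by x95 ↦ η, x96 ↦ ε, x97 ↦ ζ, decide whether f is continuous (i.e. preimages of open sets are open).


f is NOT continuous.

Compute f^{-1}(U) for each U ∈ τ_Y:
  U = ∅: f^{-1}(U) = ∅ ∈ τ_X ✓.
  U = {ε}: f^{-1}(U) = {x96} ∉ τ_X ✗.
  U = {ε, ζ}: f^{-1}(U) = {x96, x97} ∈ τ_X ✓.
  U = {ε, ζ, η}: f^{-1}(U) = {x95, x96, x97} ∈ τ_X ✓.
Found U = {ε} with f^{-1}(U) = {x96} not in τ_X. Therefore f is NOT continuous.


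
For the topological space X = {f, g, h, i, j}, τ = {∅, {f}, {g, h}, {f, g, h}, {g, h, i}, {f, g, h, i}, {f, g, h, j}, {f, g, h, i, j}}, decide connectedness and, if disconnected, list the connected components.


(X, τ) is connected.

Find clopen sets (U ∈ τ with X ∖ U ∈ τ):
  U = ∅, X ∖ U = {f, g, h, i, j} — both open, so U is clopen.
  U = {f, g, h, i, j}, X ∖ U = ∅ — both open, so U is clopen.
Only trivial clopens (∅ and X) exist, so (X, τ) is connected.
Compute connected components by grouping points that agree on all clopens:
  component: {f, g, h, i, j}


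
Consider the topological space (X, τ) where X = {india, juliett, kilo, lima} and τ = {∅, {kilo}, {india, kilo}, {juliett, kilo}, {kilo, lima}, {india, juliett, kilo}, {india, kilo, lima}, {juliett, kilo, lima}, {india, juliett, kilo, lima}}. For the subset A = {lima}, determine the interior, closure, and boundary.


int(A) = ∅, cl(A) = {lima}, ∂A = {lima}.

Closed sets in (X, τ) are complements of opens:
  closed(X, τ) = {∅, {india}, {juliett}, {lima}, {india, juliett}, {india, lima}, {juliett, lima}, {india, juliett, lima}, {india, juliett, kilo, lima}}.
int(A) = ⋃ {U ∈ τ : U ⊆ A}. Opens contained in A: ∅.
Taking the union of these: int(A) = ∅.
cl(A) = ⋂ {C closed : A ⊆ C}. Closed sets containing A: {lima}, {india, lima}, {juliett, lima}, {india, juliett, lima}, {india, juliett, kilo, lima}.
Intersecting these: cl(A) = {lima}.
∂A = cl(A) ∖ int(A) = {lima} ∖ ∅ = {lima}.


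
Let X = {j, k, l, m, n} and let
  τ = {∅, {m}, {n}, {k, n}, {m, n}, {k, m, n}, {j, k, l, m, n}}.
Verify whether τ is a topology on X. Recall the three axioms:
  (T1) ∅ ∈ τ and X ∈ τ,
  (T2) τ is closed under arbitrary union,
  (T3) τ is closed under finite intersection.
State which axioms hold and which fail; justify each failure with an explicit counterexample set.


τ IS a topology on X.

Axiom (T1): ∅ ∈ τ? Yes; X ∈ τ? Yes.
Axiom (T2/T3): check pairwise unions and intersections of members of τ.
All pairwise intersections and unions checked — each lies in τ. Therefore τ satisfies (T1), (T2), (T3): it IS a topology on X.


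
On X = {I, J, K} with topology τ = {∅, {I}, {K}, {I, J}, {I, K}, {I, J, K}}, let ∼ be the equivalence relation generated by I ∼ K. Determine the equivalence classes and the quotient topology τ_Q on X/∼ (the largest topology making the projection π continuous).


X/∼ = {[I=K], [J]}; |τ_Q| = 3.

Equivalence classes: [I=K], [J].
Quotient map π: X → X/∼ sends I ↦ [I=K], J ↦ [J], K ↦ [I=K].
For each subset V ⊆ X/∼, compute π^{-1}(V) ⊆ X and check whether π^{-1}(V) ∈ τ. V is open in τ_Q iff π^{-1}(V) ∈ τ.
  V = {}: π^{-1}(V) = ∅ ∈ τ ✓.
  V = {[I=K]}: π^{-1}(V) = {I, K} ∈ τ ✓.
  V = {[J]}: π^{-1}(V) = {J} ∉ τ ✗.
  V = {[I=K], [J]}: π^{-1}(V) = {I, J, K} ∈ τ ✓.
Open sets in the quotient: τ_Q = {{}, {[I=K]}, {[I=K], [J]}} (3 elements).


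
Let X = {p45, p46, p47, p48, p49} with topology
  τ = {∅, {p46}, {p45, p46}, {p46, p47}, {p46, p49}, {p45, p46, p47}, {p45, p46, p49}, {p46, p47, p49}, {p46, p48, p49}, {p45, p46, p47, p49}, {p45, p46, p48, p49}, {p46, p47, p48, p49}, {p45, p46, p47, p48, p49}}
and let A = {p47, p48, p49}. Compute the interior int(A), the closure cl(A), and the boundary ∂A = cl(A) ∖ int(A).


int(A) = ∅, cl(A) = {p47, p48, p49}, ∂A = {p47, p48, p49}.

Closed sets in (X, τ) are complements of opens:
  closed(X, τ) = {∅, {p45}, {p47}, {p48}, {p45, p47}, {p45, p48}, {p47, p48}, {p48, p49}, {p45, p47, p48}, {p45, p48, p49}, {p47, p48, p49}, {p45, p47, p48, p49}, {p45, p46, p47, p48, p49}}.
int(A) = ⋃ {U ∈ τ : U ⊆ A}. Opens contained in A: ∅.
Taking the union of these: int(A) = ∅.
cl(A) = ⋂ {C closed : A ⊆ C}. Closed sets containing A: {p47, p48, p49}, {p45, p47, p48, p49}, {p45, p46, p47, p48, p49}.
Intersecting these: cl(A) = {p47, p48, p49}.
∂A = cl(A) ∖ int(A) = {p47, p48, p49} ∖ ∅ = {p47, p48, p49}.


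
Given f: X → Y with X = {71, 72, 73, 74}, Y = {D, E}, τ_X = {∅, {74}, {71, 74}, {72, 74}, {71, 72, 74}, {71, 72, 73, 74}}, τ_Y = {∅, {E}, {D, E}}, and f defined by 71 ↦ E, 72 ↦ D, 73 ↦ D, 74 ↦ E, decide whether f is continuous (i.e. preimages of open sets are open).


f IS continuous.

Compute f^{-1}(U) for each U ∈ τ_Y:
  U = ∅: f^{-1}(U) = ∅ ∈ τ_X ✓.
  U = {E}: f^{-1}(U) = {71, 74} ∈ τ_X ✓.
  U = {D, E}: f^{-1}(U) = {71, 72, 73, 74} ∈ τ_X ✓.
Every preimage lies in τ_X, so f IS continuous.


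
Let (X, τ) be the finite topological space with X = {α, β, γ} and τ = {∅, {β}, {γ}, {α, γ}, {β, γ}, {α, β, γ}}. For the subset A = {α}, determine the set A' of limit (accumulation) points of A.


A' = ∅

For each x ∈ X, list the open sets U ∈ τ with x ∈ U, then check whether U ∩ (A ∖ {x}) ≠ ∅ for every such U.
  x = α: open {α, γ} ∋ x has {α, γ} ∩ (A ∖ {α}) = ∅, so x is NOT a limit point.
  x = β: open {β} ∋ x has {β} ∩ (A ∖ {β}) = ∅, so x is NOT a limit point.
  x = γ: open {γ} ∋ x has {γ} ∩ (A ∖ {γ}) = ∅, so x is NOT a limit point.
Collecting: A' = ∅.


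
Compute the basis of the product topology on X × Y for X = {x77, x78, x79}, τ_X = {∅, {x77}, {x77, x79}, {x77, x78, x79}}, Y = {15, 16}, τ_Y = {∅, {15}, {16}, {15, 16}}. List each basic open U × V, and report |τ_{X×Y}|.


Basis B = {∅ × ∅, {x77} × {15}, {x77} × {16}, {x77} × {15, 16}, {x77, x79} × {15}, {x77, x79} × {16}, {x77, x78, x79} × {15}, {x77, x78, x79} × {16}, {x77, x79} × {15, 16}, {x77, x78, x79} × {15, 16}}; |τ_{X×Y}| = 16.

Enumerate products U × V with U ∈ τ_X, V ∈ τ_Y (deduplicated):
  ∅ × ∅ = {} (∅)
  {x77} × {15} = {(x77,15)}
  {x77} × {16} = {(x77,16)}
  {x77} × {15, 16} = {(x77,15), (x77,16)}
  {x77, x79} × {15} = {(x77,15), (x79,15)}
  {x77, x79} × {16} = {(x77,16), (x79,16)}
  {x77, x78, x79} × {15} = {(x77,15), (x78,15), (x79,15)}
  {x77, x78, x79} × {16} = {(x77,16), (x78,16), (x79,16)}
  {x77, x79} × {15, 16} = {(x77,15), (x77,16), (x79,15), (x79,16)}
  {x77, x78, x79} × {15, 16} = {(x77,15), (x77,16), (x78,15), (x78,16), (x79,15), (x79,16)}
These 10 distinct sets form the basis B.
Close under arbitrary unions to get τ_{X×Y}; counting gives |τ_{X×Y}| = 16.


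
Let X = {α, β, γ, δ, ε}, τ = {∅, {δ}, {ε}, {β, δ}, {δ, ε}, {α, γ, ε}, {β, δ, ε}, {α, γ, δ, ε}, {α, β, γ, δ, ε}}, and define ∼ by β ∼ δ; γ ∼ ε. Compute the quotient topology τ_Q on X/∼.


X/∼ = {[α], [β=δ], [γ=ε]}; |τ_Q| = 4.

Equivalence classes: [α], [β=δ], [γ=ε].
Quotient map π: X → X/∼ sends α ↦ [α], β ↦ [β=δ], γ ↦ [γ=ε], δ ↦ [β=δ], ε ↦ [γ=ε].
For each subset V ⊆ X/∼, compute π^{-1}(V) ⊆ X and check whether π^{-1}(V) ∈ τ. V is open in τ_Q iff π^{-1}(V) ∈ τ.
  V = {}: π^{-1}(V) = ∅ ∈ τ ✓.
  V = {[α]}: π^{-1}(V) = {α} ∉ τ ✗.
  V = {[β=δ]}: π^{-1}(V) = {β, δ} ∈ τ ✓.
  V = {[α], [β=δ]}: π^{-1}(V) = {α, β, δ} ∉ τ ✗.
  V = {[γ=ε]}: π^{-1}(V) = {γ, ε} ∉ τ ✗.
  V = {[α], [γ=ε]}: π^{-1}(V) = {α, γ, ε} ∈ τ ✓.
  V = {[β=δ], [γ=ε]}: π^{-1}(V) = {β, γ, δ, ε} ∉ τ ✗.
  V = {[α], [β=δ], [γ=ε]}: π^{-1}(V) = {α, β, γ, δ, ε} ∈ τ ✓.
Open sets in the quotient: τ_Q = {{}, {[β=δ]}, {[α], [γ=ε]}, {[α], [β=δ], [γ=ε]}} (4 elements).


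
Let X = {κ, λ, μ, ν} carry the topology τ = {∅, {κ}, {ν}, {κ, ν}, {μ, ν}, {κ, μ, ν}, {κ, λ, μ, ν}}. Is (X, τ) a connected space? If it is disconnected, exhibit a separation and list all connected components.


(X, τ) is connected.

Find clopen sets (U ∈ τ with X ∖ U ∈ τ):
  U = ∅, X ∖ U = {κ, λ, μ, ν} — both open, so U is clopen.
  U = {κ, λ, μ, ν}, X ∖ U = ∅ — both open, so U is clopen.
Only trivial clopens (∅ and X) exist, so (X, τ) is connected.
Compute connected components by grouping points that agree on all clopens:
  component: {κ, λ, μ, ν}


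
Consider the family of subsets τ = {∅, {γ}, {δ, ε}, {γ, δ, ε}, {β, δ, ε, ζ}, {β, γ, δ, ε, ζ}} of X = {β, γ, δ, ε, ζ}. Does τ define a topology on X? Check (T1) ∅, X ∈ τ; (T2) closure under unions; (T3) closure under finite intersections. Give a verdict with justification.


τ IS a topology on X.

Axiom (T1): ∅ ∈ τ? Yes; X ∈ τ? Yes.
Axiom (T2/T3): check pairwise unions and intersections of members of τ.
All pairwise intersections and unions checked — each lies in τ. Therefore τ satisfies (T1), (T2), (T3): it IS a topology on X.


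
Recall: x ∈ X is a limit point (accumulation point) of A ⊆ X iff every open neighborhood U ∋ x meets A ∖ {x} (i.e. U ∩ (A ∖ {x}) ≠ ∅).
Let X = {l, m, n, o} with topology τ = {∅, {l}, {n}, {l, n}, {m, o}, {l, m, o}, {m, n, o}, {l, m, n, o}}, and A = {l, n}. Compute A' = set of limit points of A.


A' = ∅

For each x ∈ X, list the open sets U ∈ τ with x ∈ U, then check whether U ∩ (A ∖ {x}) ≠ ∅ for every such U.
  x = l: open {l} ∋ x has {l} ∩ (A ∖ {l}) = ∅, so x is NOT a limit point.
  x = m: open {m, o} ∋ x has {m, o} ∩ (A ∖ {m}) = ∅, so x is NOT a limit point.
  x = n: open {n} ∋ x has {n} ∩ (A ∖ {n}) = ∅, so x is NOT a limit point.
  x = o: open {m, o} ∋ x has {m, o} ∩ (A ∖ {o}) = ∅, so x is NOT a limit point.
Collecting: A' = ∅.


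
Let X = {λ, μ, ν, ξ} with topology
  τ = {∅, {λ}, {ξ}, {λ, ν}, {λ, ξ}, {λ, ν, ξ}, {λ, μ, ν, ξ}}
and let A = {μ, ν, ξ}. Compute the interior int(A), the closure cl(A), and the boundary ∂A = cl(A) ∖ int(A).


int(A) = {ξ}, cl(A) = {μ, ν, ξ}, ∂A = {μ, ν}.

Closed sets in (X, τ) are complements of opens:
  closed(X, τ) = {∅, {μ}, {μ, ν}, {μ, ξ}, {λ, μ, ν}, {μ, ν, ξ}, {λ, μ, ν, ξ}}.
int(A) = ⋃ {U ∈ τ : U ⊆ A}. Opens contained in A: ∅, {ξ}.
Taking the union of these: int(A) = {ξ}.
cl(A) = ⋂ {C closed : A ⊆ C}. Closed sets containing A: {μ, ν, ξ}, {λ, μ, ν, ξ}.
Intersecting these: cl(A) = {μ, ν, ξ}.
∂A = cl(A) ∖ int(A) = {μ, ν, ξ} ∖ {ξ} = {μ, ν}.


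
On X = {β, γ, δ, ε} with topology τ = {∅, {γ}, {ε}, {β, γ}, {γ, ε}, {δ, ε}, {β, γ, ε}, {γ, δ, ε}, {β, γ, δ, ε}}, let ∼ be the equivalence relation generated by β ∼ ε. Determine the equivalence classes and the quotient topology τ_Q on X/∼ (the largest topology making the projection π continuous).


X/∼ = {[β=ε], [γ], [δ]}; |τ_Q| = 4.

Equivalence classes: [β=ε], [γ], [δ].
Quotient map π: X → X/∼ sends β ↦ [β=ε], γ ↦ [γ], δ ↦ [δ], ε ↦ [β=ε].
For each subset V ⊆ X/∼, compute π^{-1}(V) ⊆ X and check whether π^{-1}(V) ∈ τ. V is open in τ_Q iff π^{-1}(V) ∈ τ.
  V = {}: π^{-1}(V) = ∅ ∈ τ ✓.
  V = {[β=ε]}: π^{-1}(V) = {β, ε} ∉ τ ✗.
  V = {[γ]}: π^{-1}(V) = {γ} ∈ τ ✓.
  V = {[β=ε], [γ]}: π^{-1}(V) = {β, γ, ε} ∈ τ ✓.
  V = {[δ]}: π^{-1}(V) = {δ} ∉ τ ✗.
  V = {[β=ε], [δ]}: π^{-1}(V) = {β, δ, ε} ∉ τ ✗.
  V = {[γ], [δ]}: π^{-1}(V) = {γ, δ} ∉ τ ✗.
  V = {[β=ε], [γ], [δ]}: π^{-1}(V) = {β, γ, δ, ε} ∈ τ ✓.
Open sets in the quotient: τ_Q = {{}, {[γ]}, {[β=ε], [γ]}, {[β=ε], [γ], [δ]}} (4 elements).


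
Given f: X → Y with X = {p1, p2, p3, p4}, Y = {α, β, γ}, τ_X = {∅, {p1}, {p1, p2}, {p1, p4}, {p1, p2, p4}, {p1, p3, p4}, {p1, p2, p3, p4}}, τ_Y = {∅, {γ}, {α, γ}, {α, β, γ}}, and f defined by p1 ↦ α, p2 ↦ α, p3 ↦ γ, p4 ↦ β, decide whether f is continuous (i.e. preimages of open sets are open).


f is NOT continuous.

Compute f^{-1}(U) for each U ∈ τ_Y:
  U = ∅: f^{-1}(U) = ∅ ∈ τ_X ✓.
  U = {γ}: f^{-1}(U) = {p3} ∉ τ_X ✗.
  U = {α, γ}: f^{-1}(U) = {p1, p2, p3} ∉ τ_X ✗.
  U = {α, β, γ}: f^{-1}(U) = {p1, p2, p3, p4} ∈ τ_X ✓.
Found U = {γ} with f^{-1}(U) = {p3} not in τ_X. Therefore f is NOT continuous.


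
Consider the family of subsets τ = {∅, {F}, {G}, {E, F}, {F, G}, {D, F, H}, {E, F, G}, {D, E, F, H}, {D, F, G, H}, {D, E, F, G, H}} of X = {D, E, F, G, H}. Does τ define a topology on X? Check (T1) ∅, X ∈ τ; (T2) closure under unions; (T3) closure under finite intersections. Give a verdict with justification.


τ IS a topology on X.

Axiom (T1): ∅ ∈ τ? Yes; X ∈ τ? Yes.
Axiom (T2/T3): check pairwise unions and intersections of members of τ.
All pairwise intersections and unions checked — each lies in τ. Therefore τ satisfies (T1), (T2), (T3): it IS a topology on X.


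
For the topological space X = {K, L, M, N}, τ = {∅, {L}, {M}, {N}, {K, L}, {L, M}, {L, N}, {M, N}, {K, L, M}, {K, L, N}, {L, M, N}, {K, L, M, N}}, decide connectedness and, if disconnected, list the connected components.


(X, τ) is disconnected; components = [{M}, {N}, {K, L}].

Find clopen sets (U ∈ τ with X ∖ U ∈ τ):
  U = ∅, X ∖ U = {K, L, M, N} — both open, so U is clopen.
  U = {M}, X ∖ U = {K, L, N} — both open, so U is clopen.
  U = {N}, X ∖ U = {K, L, M} — both open, so U is clopen.
  U = {K, L}, X ∖ U = {M, N} — both open, so U is clopen.
  U = {M, N}, X ∖ U = {K, L} — both open, so U is clopen.
  U = {K, L, M}, X ∖ U = {N} — both open, so U is clopen.
  U = {K, L, N}, X ∖ U = {M} — both open, so U is clopen.
  U = {K, L, M, N}, X ∖ U = ∅ — both open, so U is clopen.
Nontrivial clopen(s) exist: e.g. {K, L, M}. So (X, τ) is disconnected.
Compute connected components by grouping points that agree on all clopens:
  component: {M}
  component: {N}
  component: {K, L}


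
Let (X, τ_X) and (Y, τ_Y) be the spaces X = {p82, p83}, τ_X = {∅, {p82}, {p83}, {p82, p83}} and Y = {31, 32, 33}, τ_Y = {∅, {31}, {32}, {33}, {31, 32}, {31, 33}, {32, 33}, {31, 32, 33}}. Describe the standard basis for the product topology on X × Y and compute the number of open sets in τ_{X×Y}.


Basis B = {∅ × ∅, {p82} × {31}, {p82} × {32}, {p82} × {33}, {p83} × {31}, {p83} × {32}, {p83} × {33}, {p82} × {31, 32}, {p82} × {31, 33}, {p82, p83} × {31}, {p82} × {32, 33}, {p82, p83} × {32}, {p82, p83} × {33}, {p83} × {31, 32}, {p83} × {31, 33}, {p83} × {32, 33}, {p82} × {31, 32, 33}, {p83} × {31, 32, 33}, {p82, p83} × {31, 32}, {p82, p83} × {31, 33}, {p82, p83} × {32, 33}, {p82, p83} × {31, 32, 33}}; |τ_{X×Y}| = 64.

Enumerate products U × V with U ∈ τ_X, V ∈ τ_Y (deduplicated):
  ∅ × ∅ = {} (∅)
  {p82} × {31} = {(p82,31)}
  {p82} × {32} = {(p82,32)}
  {p82} × {33} = {(p82,33)}
  {p83} × {31} = {(p83,31)}
  {p83} × {32} = {(p83,32)}
  {p83} × {33} = {(p83,33)}
  {p82} × {31, 32} = {(p82,31), (p82,32)}
  {p82} × {31, 33} = {(p82,31), (p82,33)}
  {p82, p83} × {31} = {(p82,31), (p83,31)}
  {p82} × {32, 33} = {(p82,32), (p82,33)}
  {p82, p83} × {32} = {(p82,32), (p83,32)}
  {p82, p83} × {33} = {(p82,33), (p83,33)}
  {p83} × {31, 32} = {(p83,31), (p83,32)}
  {p83} × {31, 33} = {(p83,31), (p83,33)}
  {p83} × {32, 33} = {(p83,32), (p83,33)}
  {p82} × {31, 32, 33} = {(p82,31), (p82,32), (p82,33)}
  {p83} × {31, 32, 33} = {(p83,31), (p83,32), (p83,33)}
  {p82, p83} × {31, 32} = {(p82,31), (p82,32), (p83,31), (p83,32)}
  {p82, p83} × {31, 33} = {(p82,31), (p82,33), (p83,31), (p83,33)}
  {p82, p83} × {32, 33} = {(p82,32), (p82,33), (p83,32), (p83,33)}
  {p82, p83} × {31, 32, 33} = {(p82,31), (p82,32), (p82,33), (p83,31), (p83,32), (p83,33)}
These 22 distinct sets form the basis B.
Close under arbitrary unions to get τ_{X×Y}; counting gives |τ_{X×Y}| = 64.


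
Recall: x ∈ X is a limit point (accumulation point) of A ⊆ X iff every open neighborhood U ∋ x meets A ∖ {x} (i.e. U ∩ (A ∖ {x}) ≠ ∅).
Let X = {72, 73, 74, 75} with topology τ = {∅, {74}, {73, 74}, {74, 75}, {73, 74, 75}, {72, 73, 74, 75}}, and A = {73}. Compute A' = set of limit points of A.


A' = {72}

For each x ∈ X, list the open sets U ∈ τ with x ∈ U, then check whether U ∩ (A ∖ {x}) ≠ ∅ for every such U.
  x = 72: opens ∋ x are {72, 73, 74, 75}; each meets A ∖ {72}, so x IS a limit point.
  x = 73: open {73, 74} ∋ x has {73, 74} ∩ (A ∖ {73}) = ∅, so x is NOT a limit point.
  x = 74: open {74} ∋ x has {74} ∩ (A ∖ {74}) = ∅, so x is NOT a limit point.
  x = 75: open {74, 75} ∋ x has {74, 75} ∩ (A ∖ {75}) = ∅, so x is NOT a limit point.
Collecting: A' = {72}.


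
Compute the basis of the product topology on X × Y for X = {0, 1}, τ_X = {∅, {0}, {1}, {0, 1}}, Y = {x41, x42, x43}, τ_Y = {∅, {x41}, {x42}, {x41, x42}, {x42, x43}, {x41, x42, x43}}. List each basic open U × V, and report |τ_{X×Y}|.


Basis B = {∅ × ∅, {0} × {x41}, {0} × {x42}, {1} × {x41}, {1} × {x42}, {0} × {x41, x42}, {0, 1} × {x41}, {0} × {x42, x43}, {0, 1} × {x42}, {1} × {x41, x42}, {1} × {x42, x43}, {0} × {x41, x42, x43}, {1} × {x41, x42, x43}, {0, 1} × {x41, x42}, {0, 1} × {x42, x43}, {0, 1} × {x41, x42, x43}}; |τ_{X×Y}| = 36.

Enumerate products U × V with U ∈ τ_X, V ∈ τ_Y (deduplicated):
  ∅ × ∅ = {} (∅)
  {0} × {x41} = {(0,x41)}
  {0} × {x42} = {(0,x42)}
  {1} × {x41} = {(1,x41)}
  {1} × {x42} = {(1,x42)}
  {0} × {x41, x42} = {(0,x41), (0,x42)}
  {0, 1} × {x41} = {(0,x41), (1,x41)}
  {0} × {x42, x43} = {(0,x42), (0,x43)}
  {0, 1} × {x42} = {(0,x42), (1,x42)}
  {1} × {x41, x42} = {(1,x41), (1,x42)}
  {1} × {x42, x43} = {(1,x42), (1,x43)}
  {0} × {x41, x42, x43} = {(0,x41), (0,x42), (0,x43)}
  {1} × {x41, x42, x43} = {(1,x41), (1,x42), (1,x43)}
  {0, 1} × {x41, x42} = {(0,x41), (0,x42), (1,x41), (1,x42)}
  {0, 1} × {x42, x43} = {(0,x42), (0,x43), (1,x42), (1,x43)}
  {0, 1} × {x41, x42, x43} = {(0,x41), (0,x42), (0,x43), (1,x41), (1,x42), (1,x43)}
These 16 distinct sets form the basis B.
Close under arbitrary unions to get τ_{X×Y}; counting gives |τ_{X×Y}| = 36.
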